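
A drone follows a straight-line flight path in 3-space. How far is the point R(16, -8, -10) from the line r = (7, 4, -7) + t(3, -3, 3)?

Direction vector d = (3, -3, 3).
AP = (9, -12, -3), and AP × d = (-45, -36, 9).
|AP × d|² = 3402 and |d|² = 27, so the distance is √(3402/27) = √126 = 3√14.

3√14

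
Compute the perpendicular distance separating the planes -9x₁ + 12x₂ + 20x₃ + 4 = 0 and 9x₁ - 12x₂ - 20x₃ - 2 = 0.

Divide the second equation by -1 to match normals: -9x₁ + 12x₂ + 20x₃ = -2.
Both planes have normal n = (-9, 12, 20), |n| = 25. Any point on the first plane is at distance |(-2) − (-4)|/|n| = 2/25 from the second.

2/25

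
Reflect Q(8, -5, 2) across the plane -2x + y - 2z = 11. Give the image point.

n = (-2, 1, -2), |n|² = 9, n·Q − 11 = -36, so t = -36/9 = -4.
Foot F = Q − (-4)·n = (0, -1, -6); the reflection is 2F − Q = (-8, 3, -14).

(-8, 3, -14)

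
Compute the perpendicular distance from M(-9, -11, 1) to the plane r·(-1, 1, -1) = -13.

n = (-1, 1, -1); n·P − (-13) = 10; |n| = √3; distance = 10/√3.

10/√3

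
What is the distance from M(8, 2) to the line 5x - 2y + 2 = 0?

d = |5·8 + (-2)·2 − (-2)| / √(25 + 4) = |38|/√29 = 38/√29.

38/√29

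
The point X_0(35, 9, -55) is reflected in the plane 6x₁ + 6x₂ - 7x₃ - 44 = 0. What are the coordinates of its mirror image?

With n = (6, 6, -7), the signed offset is (n·X_0 − 44)/|n|² = 605/121 = 5.
X_0' = X_0 − 2t·n = (35, 9, -55) − 10·(6, 6, -7) = (-25, -51, 15).

(-25, -51, 15)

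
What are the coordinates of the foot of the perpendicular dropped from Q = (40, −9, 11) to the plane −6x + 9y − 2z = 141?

The perpendicular from Q has direction n = (−6, 9, −2): r = (40, −9, 11) + t(−6, 9, −2).
Substitute into the plane: n·(Q + tn) = 141 gives -343 + 121t = 141, so t = 4.
Foot = (40, −9, 11) + 4·(−6, 9, −2) = (16, 27, 3).

(16, 27, 3)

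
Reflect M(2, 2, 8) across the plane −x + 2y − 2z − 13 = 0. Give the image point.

(-4, 14, -4)

n = (−1, 2, −2), |n|² = 9, n·M − 13 = -27, so t = -27/9 = -3.
Foot F = M − (-3)·n = (−1, 8, 2); the reflection is 2F − M = (−4, 14, −4).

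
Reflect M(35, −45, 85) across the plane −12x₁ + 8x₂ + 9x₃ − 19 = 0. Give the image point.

(547/17, -733/17, 1481/17)

n = (−12, 8, 9), |n|² = 289, n·M − 19 = -34, so t = -34/289 = -2/17.
Foot F = M − (-2/17)·n = (571/17, −749/17, 1463/17); the reflection is 2F − M = (547/17, −733/17, 1481/17).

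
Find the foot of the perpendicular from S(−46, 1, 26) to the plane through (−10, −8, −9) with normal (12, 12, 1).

(-34, 13, 27)

The perpendicular from S has direction n = (12, 12, 1): r = (−46, 1, 26) + μ(12, 12, 1).
Substitute into the plane: n·(S + μn) = -225 gives -514 + 289μ = -225, so μ = 1.
Foot = (−46, 1, 26) + 1·(12, 12, 1) = (−34, 13, 27).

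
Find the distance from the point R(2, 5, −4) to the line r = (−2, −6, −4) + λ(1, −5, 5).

Direction vector d = (1, −5, 5).
AP = (4, 11, 0); AP·d = -51, |AP|² = 137, |d|² = 51.
distance² = |AP|² − (AP·d)²/|d|² = 137 − 2601/51 = 86, so the distance is √86.

√86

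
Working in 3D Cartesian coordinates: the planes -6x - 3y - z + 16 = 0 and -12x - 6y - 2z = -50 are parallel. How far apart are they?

Divide the second equation by 2 to match normals: -6x - 3y - z = -25.
Both planes have normal n = (-6, -3, -1), |n| = √46. Any point on the first plane is at distance |(-25) − (-16)|/|n| = 9/√46 = 9√46/46 from the second.

9√46/46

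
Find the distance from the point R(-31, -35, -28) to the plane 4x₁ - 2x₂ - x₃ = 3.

29/√21

n = (4, -2, -1); n·P − 3 = -29; |n| = √21; distance = 29/√21 = 29√21/21.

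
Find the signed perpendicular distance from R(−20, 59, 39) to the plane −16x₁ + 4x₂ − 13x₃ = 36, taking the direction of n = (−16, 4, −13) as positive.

n·R − 36 = 13.
|n| = 21, so the signed distance is 13/21.

13/21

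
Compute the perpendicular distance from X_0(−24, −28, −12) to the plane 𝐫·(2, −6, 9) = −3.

15/11

Normal vector n = (2, −6, 9), and n·(−24, −28, −12) − (−3) = 15.
|n| = √(4 + 36 + 81) = 11, so the distance is |15|/11 = 15/11.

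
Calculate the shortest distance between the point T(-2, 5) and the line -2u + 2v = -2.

The normal to the line is n = (-2, 2) with |n| = 2√2.
|n·T − (-2)| = |14 − (-2)| = 16, so the distance is 16/(2√2) = 4√2.

4√2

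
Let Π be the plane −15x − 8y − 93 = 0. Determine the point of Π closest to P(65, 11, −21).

(5, -21, -21)

n = (−15, −8, 0), |n|² = 289, and n·P − 93 = -1156.
t = -1156/289 = -4, so the foot is P − t·n = (65, 11, −21) − (-4)·(−15, −8, 0) = (5, −21, −21).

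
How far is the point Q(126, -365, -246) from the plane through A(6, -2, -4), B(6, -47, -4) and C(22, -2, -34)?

8

AB = (0, -45, 0) and AC = (16, 0, -30), so a normal is n = AB × AC = (1350, 0, 720).
Then n·(126, -365, -246) - 5220 = -12240.
|n| = √(1822500 + 0 + 518400) = 1530, so the distance is |-12240|/1530 = 8.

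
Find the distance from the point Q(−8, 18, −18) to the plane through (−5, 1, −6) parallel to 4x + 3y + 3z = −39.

3/√34

Parallel planes share the normal n = (4, 3, 3); since (−5, 1, −6) lies on the plane, its equation is 4x + 3y + 3z = -35.
d = |4·(-8) + 3·18 + 3·(-18) − (-35)| / √(16 + 9 + 9) = |3| / √34 = 3/√34.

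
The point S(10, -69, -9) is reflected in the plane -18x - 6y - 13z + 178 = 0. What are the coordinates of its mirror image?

(46, -57, 17)

With n = (-18, -6, -13), the signed offset is (n·S − (-178))/|n|² = 529/529 = 1.
S' = S − 2t·n = (10, -69, -9) − 2·(-18, -6, -13) = (46, -57, 17).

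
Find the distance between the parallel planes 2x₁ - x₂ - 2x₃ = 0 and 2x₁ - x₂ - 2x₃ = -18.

Both planes have normal n = (2, -1, -2), |n| = 3. Any point on the first plane is at distance |(-18) − 0|/|n| = 18/3 = 6 from the second.

6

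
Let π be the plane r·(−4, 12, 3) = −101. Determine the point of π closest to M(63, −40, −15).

(47, 8, -3)

The perpendicular from M has direction n = (−4, 12, 3): r = (63, −40, −15) + t(−4, 12, 3).
Substitute into the plane: n·(M + tn) = -101 gives -777 + 169t = -101, so t = 4.
Foot = (63, −40, −15) + 4·(−4, 12, 3) = (47, 8, −3).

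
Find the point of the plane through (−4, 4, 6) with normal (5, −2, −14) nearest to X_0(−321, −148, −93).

(-970/3, -2206/15, -1297/15)

n = (5, −2, −14), |n|² = 225, and n·X_0 − (-112) = 105.
t = 105/225 = 7/15, so the foot is X_0 − t·n = (−321, −148, −93) − (7/15)·(5, −2, −14) = (−970/3, −2206/15, −1297/15).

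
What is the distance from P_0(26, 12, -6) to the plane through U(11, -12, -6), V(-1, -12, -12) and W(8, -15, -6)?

3√6/2

UV = (-12, 0, -6) and UW = (-3, -3, 0), so a normal is n = UV × UW = (-18, 18, 36).
d = |(-18)·26 + 18·12 + 36·(-6) − (-630)| / √(324 + 324 + 1296) = |162| / (18√6) = 3√6/2.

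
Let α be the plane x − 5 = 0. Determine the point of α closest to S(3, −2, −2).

(5, -2, -2)

The perpendicular from S has direction n = (1, 0, 0): r = (3, −2, −2) + λ(1, 0, 0).
Substitute into the plane: n·(S + λn) = 5 gives 3 + 1λ = 5, so λ = 2.
Foot = (3, −2, −2) + 2·(1, 0, 0) = (5, −2, −2).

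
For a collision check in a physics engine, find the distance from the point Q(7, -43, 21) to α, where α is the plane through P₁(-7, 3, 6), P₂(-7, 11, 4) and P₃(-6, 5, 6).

2√21/3

P₁P₂ = (0, 8, -2) and P₁P₃ = (1, 2, 0), so a normal is n = P₁P₂ × P₁P₃ = (4, -2, -8).
n = (4, -2, -8); n·P − (-82) = 28; |n| = 2√21; distance = 28/(2√21) = 14/√21.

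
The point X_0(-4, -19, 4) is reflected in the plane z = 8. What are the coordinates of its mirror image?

(-4, -19, 12)

With n = (0, 0, 1), the signed offset is (n·X_0 − 8)/|n|² = -4/1 = -4.
X_0' = X_0 − 2t·n = (-4, -19, 4) − (-8)·(0, 0, 1) = (-4, -19, 12).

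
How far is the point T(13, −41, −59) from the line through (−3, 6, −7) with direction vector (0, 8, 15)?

Direction vector d = (0, 8, 15).
AP = (16, −47, −52); AP·d = -1156, |AP|² = 5169, |d|² = 289.
distance² = |AP|² − (AP·d)²/|d|² = 5169 − 1336336/289 = 545, so the distance is √545.

√545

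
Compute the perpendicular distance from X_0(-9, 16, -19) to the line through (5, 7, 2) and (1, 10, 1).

A direction vector is d = (-4, 3, -1).
AP = (-14, 9, -21); AP·d = 104, |AP|² = 718, |d|² = 26.
distance² = |AP|² − (AP·d)²/|d|² = 718 − 10816/26 = 302, so the distance is √302.

√302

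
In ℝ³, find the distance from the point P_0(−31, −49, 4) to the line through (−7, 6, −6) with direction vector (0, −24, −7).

√1201

Direction vector d = (0, −24, −7).
AP = (−24, −55, 10), and AP × d = (625, −168, 576).
|AP × d|² = 750625 and |d|² = 625, so the distance is √(750625/625) = √1201.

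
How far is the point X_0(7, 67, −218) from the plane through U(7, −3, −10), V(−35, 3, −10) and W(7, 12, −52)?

4

UV = (−42, 6, 0) and UW = (0, 15, −42), so a normal is n = UV × UW = (−252, −1764, −630).
d = |(-252)·7 + (-1764)·67 + (-630)·(-218) − 9828| / √(63504 + 3111696 + 396900) = |7560| / 1890 = 4.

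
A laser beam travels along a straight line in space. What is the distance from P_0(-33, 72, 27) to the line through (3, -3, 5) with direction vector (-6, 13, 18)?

Direction vector d = (-6, 13, 18).
AP = (-36, 75, 22), and AP × d = (1064, 516, -18).
|AP × d|² = 1398676 and |d|² = 529, so the distance is √(1398676/529) = √2644 = 2√661.

2√661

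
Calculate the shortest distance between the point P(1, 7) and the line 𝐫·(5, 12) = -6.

d = |5·1 + 12·7 − (-6)| / √(25 + 144) = |95|/13 = 95/13.

95/13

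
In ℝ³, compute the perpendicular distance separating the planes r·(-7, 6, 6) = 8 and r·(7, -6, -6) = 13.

21/11

Divide the second equation by -1 to match normals: -7x + 6y + 6z = -13.
With common normal n = (-7, 6, 6) (|n| = 11), the distance is |8 − (-13)|/|n| = 21/11.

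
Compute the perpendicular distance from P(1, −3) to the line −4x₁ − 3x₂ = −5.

d = |(-4)·1 + (-3)·(-3) − (-5)| / √(16 + 9) = |10|/5 = 2.

2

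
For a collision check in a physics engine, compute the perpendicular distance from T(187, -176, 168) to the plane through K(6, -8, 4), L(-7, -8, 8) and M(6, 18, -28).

KL = (-13, 0, 4) and KM = (0, 26, -32), so a normal is n = KL × KM = (-104, -416, -338).
n = (-104, -416, -338); n·P − 1352 = -4368; |n| = 546; distance = 4368/546 = 8.

8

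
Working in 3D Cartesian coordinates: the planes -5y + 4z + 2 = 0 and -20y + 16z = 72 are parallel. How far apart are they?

20/√41

Divide the second equation by 4 to match normals: -5y + 4z = 18.
With common normal n = (0, -5, 4) (|n| = √41), the distance is |(-2) − 18|/|n| = 20/√41.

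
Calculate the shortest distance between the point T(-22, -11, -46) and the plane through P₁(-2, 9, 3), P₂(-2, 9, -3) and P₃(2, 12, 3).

4

P₁P₂ = (0, 0, -6) and P₁P₃ = (4, 3, 0), so a normal is n = P₁P₂ × P₁P₃ = (18, -24, 0).
n = (18, -24, 0); n·P − (-252) = 120; |n| = 30; distance = 120/30 = 4.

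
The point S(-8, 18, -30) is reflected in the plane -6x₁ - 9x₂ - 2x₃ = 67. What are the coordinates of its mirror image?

With n = (-6, -9, -2), the signed offset is (n·S − 67)/|n|² = -121/121 = -1.
S' = S − 2t·n = (-8, 18, -30) − (-2)·(-6, -9, -2) = (-20, 0, -34).

(-20, 0, -34)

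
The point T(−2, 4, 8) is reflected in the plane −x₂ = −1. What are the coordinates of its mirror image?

(-2, -2, 8)

With n = (0, −1, 0), the signed offset is (n·T − (-1))/|n|² = -3/1 = -3.
T' = T − 2t·n = (−2, 4, 8) − (-6)·(0, −1, 0) = (−2, −2, 8).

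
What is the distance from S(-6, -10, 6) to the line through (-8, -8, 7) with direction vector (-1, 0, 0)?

Direction vector d = (-1, 0, 0).
AP = (2, -2, -1), and AP × d = (0, 1, -2).
|AP × d|² = 5 and |d|² = 1, so the distance is √5.

√5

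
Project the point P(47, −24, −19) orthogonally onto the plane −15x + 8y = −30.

n = (−15, 8, 0), |n|² = 289, and n·P − (-30) = -867.
t = -867/289 = -3, so the foot is P − t·n = (47, −24, −19) − (-3)·(−15, 8, 0) = (2, 0, −19).

(2, 0, -19)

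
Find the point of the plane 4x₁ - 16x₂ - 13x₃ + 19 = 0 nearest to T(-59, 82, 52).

(-39, 2, -13)

n = (4, -16, -13), |n|² = 441, and n·T − (-19) = -2205.
t = -2205/441 = -5, so the foot is T − t·n = (-59, 82, 52) − (-5)·(4, -16, -13) = (-39, 2, -13).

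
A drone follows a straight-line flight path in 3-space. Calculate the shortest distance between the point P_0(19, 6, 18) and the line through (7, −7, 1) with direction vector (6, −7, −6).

√481

Direction vector d = (6, −7, −6).
AP = (12, 13, 17); AP·d = -121, |AP|² = 602, |d|² = 121.
distance² = |AP|² − (AP·d)²/|d|² = 602 − 14641/121 = 481, so the distance is √481.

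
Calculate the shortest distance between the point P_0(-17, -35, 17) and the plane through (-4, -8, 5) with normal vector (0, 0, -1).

12

The plane has equation n·(r − (-4, -8, 5)) = 0, i.e. n·r = -5.
n = (0, 0, -1); n·P − (-5) = -12; |n| = 1; distance = 12/1 = 12.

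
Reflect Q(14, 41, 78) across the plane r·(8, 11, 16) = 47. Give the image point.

(-50, -47, -50)

With n = (8, 11, 16), the signed offset is (n·Q − 47)/|n|² = 1764/441 = 4.
Q' = Q − 2t·n = (14, 41, 78) − 8·(8, 11, 16) = (-50, -47, -50).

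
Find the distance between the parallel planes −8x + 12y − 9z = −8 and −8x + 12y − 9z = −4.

With common normal n = (−8, 12, −9) (|n| = 17), the distance is |(-8) − (-4)|/|n| = 4/17.

4/17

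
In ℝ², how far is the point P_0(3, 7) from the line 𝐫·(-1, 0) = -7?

4

The normal to the line is n = (-1, 0) with |n| = 1.
|n·P_0 − (-7)| = |-3 − (-7)| = 4, so the distance is 4/1 = 4.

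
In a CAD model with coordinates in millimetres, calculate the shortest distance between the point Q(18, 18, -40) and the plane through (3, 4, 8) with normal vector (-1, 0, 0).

15

The plane has equation n·(r − (3, 4, 8)) = 0, i.e. n·r = -3.
Then n·(18, 18, -40) - (-3) = -15.
|n| = √(1 + 0 + 0) = 1, so the distance is |-15|/1 = 15.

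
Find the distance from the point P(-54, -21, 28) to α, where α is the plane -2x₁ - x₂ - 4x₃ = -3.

d = |(-2)·(-54) + (-1)·(-21) + (-4)·28 − (-3)| / √(4 + 1 + 16) = |20| / √21 = 20/√21.

20√21/21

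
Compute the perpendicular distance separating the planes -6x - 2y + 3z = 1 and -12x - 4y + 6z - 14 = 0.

Divide the second equation by 2 to match normals: -6x - 2y + 3z = 7.
With common normal n = (-6, -2, 3) (|n| = 7), the distance is |1 − 7|/|n| = 6/7.

6/7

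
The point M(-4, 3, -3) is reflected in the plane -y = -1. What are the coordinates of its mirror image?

(-4, -1, -3)

With n = (0, -1, 0), the signed offset is (n·M − (-1))/|n|² = -2/1 = -2.
M' = M − 2t·n = (-4, 3, -3) − (-4)·(0, -1, 0) = (-4, -1, -3).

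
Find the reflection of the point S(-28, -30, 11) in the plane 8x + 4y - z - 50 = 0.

(52, 10, 1)

With n = (8, 4, -1), the signed offset is (n·S − 50)/|n|² = -405/81 = -5.
S' = S − 2t·n = (-28, -30, 11) − (-10)·(8, 4, -1) = (52, 10, 1).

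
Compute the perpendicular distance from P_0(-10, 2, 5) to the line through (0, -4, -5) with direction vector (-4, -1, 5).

2√17

Direction vector d = (-4, -1, 5).
AP = (-10, 6, 10), and AP × d = (40, 10, 34).
|AP × d|² = 2856 and |d|² = 42, so the distance is √(2856/42) = √68 = 2√17.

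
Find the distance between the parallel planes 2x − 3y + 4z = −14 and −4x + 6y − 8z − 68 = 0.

20√29/29

Divide the second equation by -2 to match normals: 2x − 3y + 4z = -34.
With common normal n = (2, −3, 4) (|n| = √29), the distance is |(-14) − (-34)|/|n| = 20/√29 = 20√29/29.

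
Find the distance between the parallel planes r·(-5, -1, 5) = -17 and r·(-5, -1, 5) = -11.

Both planes have normal n = (-5, -1, 5), |n| = √51. Any point on the first plane is at distance |(-11) − (-17)|/|n| = 6/√51 = 2√51/17 from the second.

2√51/17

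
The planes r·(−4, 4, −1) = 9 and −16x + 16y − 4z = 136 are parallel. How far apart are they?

25/√33

Divide the second equation by 4 to match normals: −4x + 4y − z = 34.
With common normal n = (−4, 4, −1) (|n| = √33), the distance is |9 − 34|/|n| = 25/√33.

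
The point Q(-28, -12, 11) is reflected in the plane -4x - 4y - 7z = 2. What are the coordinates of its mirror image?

(-20, -4, 25)

n = (-4, -4, -7), |n|² = 81, n·Q − 2 = 81, so t = 81/81 = 1.
Foot F = Q − 1·n = (-24, -8, 18); the reflection is 2F − Q = (-20, -4, 25).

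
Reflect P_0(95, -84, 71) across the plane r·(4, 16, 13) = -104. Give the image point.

With n = (4, 16, 13), the signed offset is (n·P_0 − (-104))/|n|² = 63/441 = 1/7.
P_0' = P_0 − 2t·n = (95, -84, 71) − (2/7)·(4, 16, 13) = (657/7, -620/7, 471/7).

(657/7, -620/7, 471/7)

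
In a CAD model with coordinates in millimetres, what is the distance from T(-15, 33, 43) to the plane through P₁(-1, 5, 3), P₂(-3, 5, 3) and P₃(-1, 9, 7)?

6√2

P₁P₂ = (-2, 0, 0) and P₁P₃ = (0, 4, 4), so a normal is n = P₁P₂ × P₁P₃ = (0, 8, -8).
Then n·(-15, 33, 43) - 16 = -96.
|n| = √(0 + 64 + 64) = 8√2, so the distance is |-96|/(8√2) = 6√2.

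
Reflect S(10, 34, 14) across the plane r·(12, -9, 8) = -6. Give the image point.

n = (12, -9, 8), |n|² = 289, n·S − (-6) = -68, so t = -68/289 = -4/17.
Foot F = S − (-4/17)·n = (218/17, 542/17, 270/17); the reflection is 2F − S = (266/17, 506/17, 302/17).

(266/17, 506/17, 302/17)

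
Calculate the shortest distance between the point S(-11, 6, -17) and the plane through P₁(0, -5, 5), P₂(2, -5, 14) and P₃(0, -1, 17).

P₁P₂ = (2, 0, 9) and P₁P₃ = (0, 4, 12), so a normal is n = P₁P₂ × P₁P₃ = (-36, -24, 8).
Then n·(-11, 6, -17) - 160 = -44.
|n| = √(1296 + 576 + 64) = 44, so the distance is |-44|/44 = 1.

1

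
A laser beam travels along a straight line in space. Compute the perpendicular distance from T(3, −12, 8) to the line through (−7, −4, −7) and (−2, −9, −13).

A direction vector is d = (5, −5, −6).
AP = (10, −8, 15); AP·d = 0, |AP|² = 389, |d|² = 86.
distance² = |AP|² − (AP·d)²/|d|² = 389 − 0/86 = 389, so the distance is √389.

√389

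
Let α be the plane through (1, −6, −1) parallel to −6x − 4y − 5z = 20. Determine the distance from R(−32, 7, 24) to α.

Parallel planes share the normal n = (−6, −4, −5); since (1, −6, −1) lies on the plane, its equation is −6x − 4y − 5z = 23.
Then n·(−32, 7, 24) − 23 = 21.
|n| = √(36 + 16 + 25) = √77, so the distance is |21|/√77 = 3√77/11.

21/√77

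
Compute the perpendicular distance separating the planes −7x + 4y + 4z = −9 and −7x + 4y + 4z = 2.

Both planes have normal n = (−7, 4, 4), |n| = 9. Any point on the first plane is at distance |2 − (-9)|/|n| = 11/9 from the second.

11/9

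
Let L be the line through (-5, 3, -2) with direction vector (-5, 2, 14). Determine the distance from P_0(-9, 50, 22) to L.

√1901

Direction vector d = (-5, 2, 14).
AP = (-4, 47, 24); AP·d = 450, |AP|² = 2801, |d|² = 225.
distance² = |AP|² − (AP·d)²/|d|² = 2801 − 202500/225 = 1901, so the distance is √1901.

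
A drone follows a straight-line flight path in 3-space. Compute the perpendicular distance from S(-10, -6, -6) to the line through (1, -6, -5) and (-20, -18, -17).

A direction vector is d = (-21, -12, -12).
AP = (-11, 0, -1), and AP × d = (-12, -111, 132).
|AP × d|² = 29889 and |d|² = 729, so the distance is √(29889/729) = √41.

√41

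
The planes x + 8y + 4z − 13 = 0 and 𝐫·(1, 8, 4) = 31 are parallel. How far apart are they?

2

Both planes have normal n = (1, 8, 4), |n| = 9. Any point on the first plane is at distance |31 − 13|/|n| = 18/9 = 2 from the second.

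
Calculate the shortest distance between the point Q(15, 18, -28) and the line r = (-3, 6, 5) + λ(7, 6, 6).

Direction vector d = (7, 6, 6).
AP = (18, 12, -33); AP·d = 0, |AP|² = 1557, |d|² = 121.
distance² = |AP|² − (AP·d)²/|d|² = 1557 − 0/121 = 1557, so the distance is 3√173.

3√173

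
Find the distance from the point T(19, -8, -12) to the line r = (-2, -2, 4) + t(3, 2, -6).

2√73

Direction vector d = (3, 2, -6).
AP = (21, -6, -16); AP·d = 147, |AP|² = 733, |d|² = 49.
distance² = |AP|² − (AP·d)²/|d|² = 733 − 21609/49 = 292, so the distance is 2√73.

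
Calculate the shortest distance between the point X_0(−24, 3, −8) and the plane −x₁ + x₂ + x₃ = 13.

d = |(-1)·(-24) + 1·3 + 1·(-8) − 13| / √(1 + 1 + 1) = |6| / √3 = 2√3.

2√3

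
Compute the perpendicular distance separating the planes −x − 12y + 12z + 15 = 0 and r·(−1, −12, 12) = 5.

20/17

Both planes have normal n = (−1, −12, 12), |n| = 17. Any point on the first plane is at distance |5 − (-15)|/|n| = 20/17 from the second.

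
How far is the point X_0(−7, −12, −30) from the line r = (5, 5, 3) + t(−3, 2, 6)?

3√82

Direction vector d = (−3, 2, 6).
AP = (−12, −17, −33); AP·d = -196, |AP|² = 1522, |d|² = 49.
distance² = |AP|² − (AP·d)²/|d|² = 1522 − 38416/49 = 738, so the distance is 3√82.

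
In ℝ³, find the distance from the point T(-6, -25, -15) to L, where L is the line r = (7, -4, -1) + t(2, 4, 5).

Direction vector d = (2, 4, 5).
AP = (-13, -21, -14), and AP × d = (-49, 37, -10).
|AP × d|² = 3870 and |d|² = 45, so the distance is √(3870/45) = √86.

√86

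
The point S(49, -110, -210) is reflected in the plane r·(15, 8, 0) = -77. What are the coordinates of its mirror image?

With n = (15, 8, 0), the signed offset is (n·S − (-77))/|n|² = -68/289 = -4/17.
S' = S − 2t·n = (49, -110, -210) − (-8/17)·(15, 8, 0) = (953/17, -1806/17, -210).

(953/17, -1806/17, -210)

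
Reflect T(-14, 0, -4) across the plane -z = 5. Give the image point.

With n = (0, 0, -1), the signed offset is (n·T − 5)/|n|² = -1/1 = -1.
T' = T − 2t·n = (-14, 0, -4) − (-2)·(0, 0, -1) = (-14, 0, -6).

(-14, 0, -6)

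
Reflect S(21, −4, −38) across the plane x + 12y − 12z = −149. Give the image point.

(17, -52, 10)

n = (1, 12, −12), |n|² = 289, n·S − (-149) = 578, so t = 578/289 = 2.
Foot F = S − 2·n = (19, −28, −14); the reflection is 2F − S = (17, −52, 10).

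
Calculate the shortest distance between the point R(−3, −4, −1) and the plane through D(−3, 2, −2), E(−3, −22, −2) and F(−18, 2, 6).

15/17

DE = (0, −24, 0) and DF = (−15, 0, 8), so a normal is n = DE × DF = (−192, 0, −360).
Then n·(−3, −4, −1) − 1296 = −360.
|n| = √(36864 + 0 + 129600) = 408, so the distance is |-360|/408 = 15/17.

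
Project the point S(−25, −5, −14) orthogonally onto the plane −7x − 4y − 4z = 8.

(-4, 7, -2)

The perpendicular from S has direction n = (−7, −4, −4): r = (−25, −5, −14) + μ(−7, −4, −4).
Substitute into the plane: n·(S + μn) = 8 gives 251 + 81μ = 8, so μ = -3.
Foot = (−25, −5, −14) + (-3)·(−7, −4, −4) = (−4, 7, −2).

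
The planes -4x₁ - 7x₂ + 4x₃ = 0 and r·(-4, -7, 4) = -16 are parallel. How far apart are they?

16/9

With common normal n = (-4, -7, 4) (|n| = 9), the distance is |0 − (-16)|/|n| = 16/9.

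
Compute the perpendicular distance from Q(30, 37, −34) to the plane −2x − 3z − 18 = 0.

Normal vector n = (−2, 0, −3), and n·(30, 37, −34) − 18 = 24.
|n| = √(4 + 0 + 9) = √13, so the distance is |24|/√13 = 24/√13.

24√13/13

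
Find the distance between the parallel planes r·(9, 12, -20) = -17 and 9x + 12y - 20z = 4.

With common normal n = (9, 12, -20) (|n| = 25), the distance is |(-17) − 4|/|n| = 21/25.

21/25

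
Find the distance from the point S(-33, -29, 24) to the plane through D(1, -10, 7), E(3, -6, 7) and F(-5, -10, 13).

DE = (2, 4, 0) and DF = (-6, 0, 6), so a normal is n = DE × DF = (24, -12, 24).
d = |24·(-33) + (-12)·(-29) + 24·24 − 312| / √(576 + 144 + 576) = |-180| / 36 = 5.

5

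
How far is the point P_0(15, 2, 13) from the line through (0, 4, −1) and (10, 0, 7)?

A direction vector is d = (10, −4, 8).
AP = (15, −2, 14); AP·d = 270, |AP|² = 425, |d|² = 180.
distance² = |AP|² − (AP·d)²/|d|² = 425 − 72900/180 = 20, so the distance is 2√5.

2√5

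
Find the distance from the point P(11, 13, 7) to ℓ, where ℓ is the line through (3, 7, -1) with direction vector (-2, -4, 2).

2√35

Direction vector d = (-2, -4, 2).
AP = (8, 6, 8), and AP × d = (44, -32, -20).
|AP × d|² = 3360 and |d|² = 24, so the distance is √(3360/24) = √140 = 2√35.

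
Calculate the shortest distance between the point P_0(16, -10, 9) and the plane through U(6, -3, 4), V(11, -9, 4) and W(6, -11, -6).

UV = (5, -6, 0) and UW = (0, -8, -10), so a normal is n = UV × UW = (60, 50, -40).
Then n·(16, -10, 9) - 50 = 50.
|n| = √(3600 + 2500 + 1600) = 10√77, so the distance is |50|/(10√77) = 5/√77.

5√77/77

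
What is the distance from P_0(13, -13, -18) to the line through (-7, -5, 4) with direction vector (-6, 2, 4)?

Direction vector d = (-6, 2, 4).
AP = (20, -8, -22); AP·d = -224, |AP|² = 948, |d|² = 56.
distance² = |AP|² − (AP·d)²/|d|² = 948 − 50176/56 = 52, so the distance is 2√13.

2√13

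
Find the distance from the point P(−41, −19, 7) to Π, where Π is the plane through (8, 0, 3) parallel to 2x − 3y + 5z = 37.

Parallel planes share the normal n = (2, −3, 5); since (8, 0, 3) lies on the plane, its equation is 2x − 3y + 5z = 31.
d = |2·(-41) + (-3)·(-19) + 5·7 − 31| / √(4 + 9 + 25) = |-21| / √38 = 21/√38.

21/√38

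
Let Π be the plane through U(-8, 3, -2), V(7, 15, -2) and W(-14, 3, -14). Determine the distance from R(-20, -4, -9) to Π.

UV = (15, 12, 0) and UW = (-6, 0, -12), so a normal is n = UV × UW = (-144, 180, 72).
Then n·(-20, -4, -9) - 1548 = -36.
|n| = √(20736 + 32400 + 5184) = 108√5, so the distance is |-36|/(108√5) = 1/(3√5).

1/(3√5)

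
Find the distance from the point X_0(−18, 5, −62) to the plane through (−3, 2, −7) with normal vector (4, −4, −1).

17/√33

The plane has equation n·(r − (−3, 2, −7)) = 0, i.e. n·r = -13.
n = (4, −4, −1); n·P − (-13) = -17; |n| = √33; distance = 17/√33 = 17√33/33.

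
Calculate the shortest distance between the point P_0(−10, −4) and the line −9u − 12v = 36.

34/5

d = |(-9)·(-10) + (-12)·(-4) − 36| / √(81 + 144) = |102|/15 = 34/5.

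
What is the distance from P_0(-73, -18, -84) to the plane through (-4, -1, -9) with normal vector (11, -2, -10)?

5/3

The plane has equation n·(r − (-4, -1, -9)) = 0, i.e. n·r = 48.
Then n·(-73, -18, -84) - 48 = 25.
|n| = √(121 + 4 + 100) = 15, so the distance is |25|/15 = 5/3.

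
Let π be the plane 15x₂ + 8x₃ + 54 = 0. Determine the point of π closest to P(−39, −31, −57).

The perpendicular from P has direction n = (0, 15, 8): r = (−39, −31, −57) + t(0, 15, 8).
Substitute into the plane: n·(P + tn) = -54 gives -921 + 289t = -54, so t = 3.
Foot = (−39, −31, −57) + 3·(0, 15, 8) = (−39, 14, −33).

(-39, 14, -33)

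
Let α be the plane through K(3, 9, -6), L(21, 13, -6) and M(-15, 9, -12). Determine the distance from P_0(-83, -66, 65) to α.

7

KL = (18, 4, 0) and KM = (-18, 0, -6), so a normal is n = KL × KM = (-24, 108, 72).
Then n·(-83, -66, 65) - 468 = -924.
|n| = √(576 + 11664 + 5184) = 132, so the distance is |-924|/132 = 7.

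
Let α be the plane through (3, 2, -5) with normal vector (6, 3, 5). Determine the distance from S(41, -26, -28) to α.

The plane has equation n·(r − (3, 2, -5)) = 0, i.e. n·r = -1.
d = |6·41 + 3·(-26) + 5·(-28) − (-1)| / √(36 + 9 + 25) = |29| / √70 = 29/√70.

29/√70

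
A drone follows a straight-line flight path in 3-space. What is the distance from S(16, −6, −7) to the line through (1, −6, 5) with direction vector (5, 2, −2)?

6√2

Direction vector d = (5, 2, −2).
AP = (15, 0, −12); AP·d = 99, |AP|² = 369, |d|² = 33.
distance² = |AP|² − (AP·d)²/|d|² = 369 − 9801/33 = 72, so the distance is 6√2.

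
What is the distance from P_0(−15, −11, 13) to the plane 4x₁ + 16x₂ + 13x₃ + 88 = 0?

Normal vector n = (4, 16, 13), and n·(−15, −11, 13) − (−88) = 21.
|n| = √(16 + 256 + 169) = 21, so the distance is |21|/21 = 1.

1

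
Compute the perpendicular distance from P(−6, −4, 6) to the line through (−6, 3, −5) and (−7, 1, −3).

A direction vector is d = (−1, −2, 2).
AP = (0, −7, 11); AP·d = 36, |AP|² = 170, |d|² = 9.
distance² = |AP|² − (AP·d)²/|d|² = 170 − 1296/9 = 26, so the distance is √26.

√26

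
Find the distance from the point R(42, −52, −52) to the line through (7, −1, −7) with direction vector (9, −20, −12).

√226

Direction vector d = (9, −20, −12).
AP = (35, −51, −45); AP·d = 1875, |AP|² = 5851, |d|² = 625.
distance² = |AP|² − (AP·d)²/|d|² = 5851 − 3515625/625 = 226, so the distance is √226.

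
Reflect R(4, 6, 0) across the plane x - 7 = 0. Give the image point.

n = (1, 0, 0), |n|² = 1, n·R − 7 = -3, so t = -3/1 = -3.
Foot F = R − (-3)·n = (7, 6, 0); the reflection is 2F − R = (10, 6, 0).

(10, 6, 0)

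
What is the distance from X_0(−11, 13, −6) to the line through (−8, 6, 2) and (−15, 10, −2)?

√41

A direction vector is d = (−7, 4, −4).
AP = (−3, 7, −8), and AP × d = (4, 44, 37).
|AP × d|² = 3321 and |d|² = 81, so the distance is √(3321/81) = √41.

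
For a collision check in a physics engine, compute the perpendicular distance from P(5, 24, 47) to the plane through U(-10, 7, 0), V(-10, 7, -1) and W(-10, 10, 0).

15

UV = (0, 0, -1) and UW = (0, 3, 0), so a normal is n = UV × UW = (3, 0, 0).
d = |3·5 − (-30)| / √(9 + 0 + 0) = |45| / 3 = 15.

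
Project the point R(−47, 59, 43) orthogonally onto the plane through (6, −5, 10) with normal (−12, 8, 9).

The perpendicular from R has direction n = (−12, 8, 9): r = (−47, 59, 43) + λ(−12, 8, 9).
Substitute into the plane: n·(R + λn) = -22 gives 1423 + 289λ = -22, so λ = -5.
Foot = (−47, 59, 43) + (-5)·(−12, 8, 9) = (13, 19, −2).

(13, 19, -2)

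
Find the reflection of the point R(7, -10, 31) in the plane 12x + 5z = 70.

n = (12, 0, 5), |n|² = 169, n·R − 70 = 169, so t = 169/169 = 1.
Foot F = R − 1·n = (-5, -10, 26); the reflection is 2F − R = (-17, -10, 21).

(-17, -10, 21)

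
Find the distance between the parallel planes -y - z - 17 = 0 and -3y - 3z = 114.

21/√2

Divide the second equation by 3 to match normals: -y - z = 38.
With common normal n = (0, -1, -1) (|n| = √2), the distance is |17 − 38|/|n| = 21/√2.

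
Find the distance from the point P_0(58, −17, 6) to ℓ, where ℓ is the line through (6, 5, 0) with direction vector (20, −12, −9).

Direction vector d = (20, −12, −9).
AP = (52, −22, 6), and AP × d = (270, 588, −184).
|AP × d|² = 452500 and |d|² = 625, so the distance is √(452500/625) = √724 = 2√181.

2√181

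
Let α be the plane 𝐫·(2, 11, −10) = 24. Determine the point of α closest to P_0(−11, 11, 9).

n = (2, 11, −10), |n|² = 225, and n·P_0 − 24 = -15.
t = -15/225 = -1/15, so the foot is P_0 − t·n = (−11, 11, 9) − (-1/15)·(2, 11, −10) = (−163/15, 176/15, 25/3).

(-163/15, 176/15, 25/3)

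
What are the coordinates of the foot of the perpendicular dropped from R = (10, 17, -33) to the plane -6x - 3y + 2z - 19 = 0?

(-14, 5, -25)

n = (-6, -3, 2), |n|² = 49, and n·R − 19 = -196.
t = -196/49 = -4, so the foot is R − t·n = (10, 17, -33) − (-4)·(-6, -3, 2) = (-14, 5, -25).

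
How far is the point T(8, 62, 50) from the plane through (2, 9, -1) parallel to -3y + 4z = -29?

9

Parallel planes share the normal n = (0, -3, 4); since (2, 9, -1) lies on the plane, its equation is -3y + 4z = -31.
Then n·(8, 62, 50) - (-31) = 45.
|n| = √(0 + 9 + 16) = 5, so the distance is |45|/5 = 9.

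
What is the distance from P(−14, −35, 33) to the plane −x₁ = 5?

d = |(-1)·(-14) − 5| / √(1 + 0 + 0) = |9| / 1 = 9.

9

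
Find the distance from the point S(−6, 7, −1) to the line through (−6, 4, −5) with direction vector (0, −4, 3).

5

Direction vector d = (0, −4, 3).
AP = (0, 3, 4), and AP × d = (25, 0, 0).
|AP × d|² = 625 and |d|² = 25, so the distance is √(625/25) = √25 = 5.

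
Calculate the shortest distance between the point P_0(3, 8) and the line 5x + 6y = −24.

87√61/61

d = |5·3 + 6·8 − (-24)| / √(25 + 36) = |87|/√61 = 87/√61.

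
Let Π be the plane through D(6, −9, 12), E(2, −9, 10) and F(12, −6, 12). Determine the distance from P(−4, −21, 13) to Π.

4

DE = (−4, 0, −2) and DF = (6, 3, 0), so a normal is n = DE × DF = (6, −12, −12).
d = |6·(-4) + (-12)·(-21) + (-12)·13 − 0| / √(36 + 144 + 144) = |72| / 18 = 4.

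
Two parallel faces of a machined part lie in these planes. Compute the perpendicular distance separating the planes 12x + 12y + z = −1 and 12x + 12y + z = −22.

Both planes have normal n = (12, 12, 1), |n| = 17. Any point on the first plane is at distance |(-22) − (-1)|/|n| = 21/17 from the second.

21/17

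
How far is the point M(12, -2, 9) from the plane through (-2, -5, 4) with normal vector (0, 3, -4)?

11/5

The plane has equation n·(r − (-2, -5, 4)) = 0, i.e. n·r = -31.
n = (0, 3, -4); n·P − (-31) = -11; |n| = 5; distance = 11/5.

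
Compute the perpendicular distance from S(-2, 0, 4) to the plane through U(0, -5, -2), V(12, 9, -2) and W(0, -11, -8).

8/11

UV = (12, 14, 0) and UW = (0, -6, -6), so a normal is n = UV × UW = (-84, 72, -72).
d = |(-84)·(-2) + 72·0 + (-72)·4 − (-216)| / √(7056 + 5184 + 5184) = |96| / 132 = 8/11.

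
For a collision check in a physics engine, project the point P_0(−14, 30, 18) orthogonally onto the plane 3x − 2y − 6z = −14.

(-2, 22, -6)

The perpendicular from P_0 has direction n = (3, −2, −6): r = (−14, 30, 18) + μ(3, −2, −6).
Substitute into the plane: n·(P_0 + μn) = -14 gives -210 + 49μ = -14, so μ = 4.
Foot = (−14, 30, 18) + 4·(3, −2, −6) = (−2, 22, −6).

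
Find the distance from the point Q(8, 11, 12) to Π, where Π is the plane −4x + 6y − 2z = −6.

Normal vector n = (−4, 6, −2), and n·(8, 11, 12) − (−6) = 16.
|n| = √(16 + 36 + 4) = 2√14, so the distance is |16|/(2√14) = 8/√14.

8/√14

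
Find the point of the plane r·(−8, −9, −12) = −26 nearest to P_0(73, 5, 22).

n = (−8, −9, −12), |n|² = 289, and n·P_0 − (-26) = -867.
t = -867/289 = -3, so the foot is P_0 − t·n = (73, 5, 22) − (-3)·(−8, −9, −12) = (49, −22, −14).

(49, -22, -14)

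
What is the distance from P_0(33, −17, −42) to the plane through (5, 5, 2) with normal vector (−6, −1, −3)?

The plane has equation n·(r − (5, 5, 2)) = 0, i.e. n·r = -41.
d = |(-6)·33 + (-1)·(-17) + (-3)·(-42) − (-41)| / √(36 + 1 + 9) = |-14| / √46 = 7√46/23.

7√46/23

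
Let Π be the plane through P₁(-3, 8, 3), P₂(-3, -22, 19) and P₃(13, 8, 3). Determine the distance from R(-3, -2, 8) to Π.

5/17

P₁P₂ = (0, -30, 16) and P₁P₃ = (16, 0, 0), so a normal is n = P₁P₂ × P₁P₃ = (0, 256, 480).
Then n·(-3, -2, 8) - 3488 = -160.
|n| = √(0 + 65536 + 230400) = 544, so the distance is |-160|/544 = 5/17.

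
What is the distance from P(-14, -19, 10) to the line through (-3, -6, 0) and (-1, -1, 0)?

A direction vector is d = (2, 5, 0).
AP = (-11, -13, 10), and AP × d = (-50, 20, -29).
|AP × d|² = 3741 and |d|² = 29, so the distance is √(3741/29) = √129.

√129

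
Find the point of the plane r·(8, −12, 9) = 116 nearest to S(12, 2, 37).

The perpendicular from S has direction n = (8, −12, 9): r = (12, 2, 37) + μ(8, −12, 9).
Substitute into the plane: n·(S + μn) = 116 gives 405 + 289μ = 116, so μ = -1.
Foot = (12, 2, 37) + (-1)·(8, −12, 9) = (4, 14, 28).

(4, 14, 28)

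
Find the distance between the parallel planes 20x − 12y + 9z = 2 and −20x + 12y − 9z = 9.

11/25

Divide the second equation by -1 to match normals: 20x − 12y + 9z = -9.
Both planes have normal n = (20, −12, 9), |n| = 25. Any point on the first plane is at distance |(-9) − 2|/|n| = 11/25 from the second.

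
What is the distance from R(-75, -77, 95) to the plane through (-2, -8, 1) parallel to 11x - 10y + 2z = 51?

Parallel planes share the normal n = (11, -10, 2); since (-2, -8, 1) lies on the plane, its equation is 11x - 10y + 2z = 60.
n = (11, -10, 2); n·P − 60 = 75; |n| = 15; distance = 75/15 = 5.

5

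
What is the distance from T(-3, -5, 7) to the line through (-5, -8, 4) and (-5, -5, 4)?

√13

A direction vector is d = (0, 3, 0).
AP = (2, 3, 3); AP·d = 9, |AP|² = 22, |d|² = 9.
distance² = |AP|² − (AP·d)²/|d|² = 22 − 81/9 = 13, so the distance is √13.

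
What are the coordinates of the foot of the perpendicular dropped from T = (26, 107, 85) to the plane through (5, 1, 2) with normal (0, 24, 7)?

(26, -13, 50)

The perpendicular from T has direction n = (0, 24, 7): r = (26, 107, 85) + λ(0, 24, 7).
Substitute into the plane: n·(T + λn) = 38 gives 3163 + 625λ = 38, so λ = -5.
Foot = (26, 107, 85) + (-5)·(0, 24, 7) = (26, -13, 50).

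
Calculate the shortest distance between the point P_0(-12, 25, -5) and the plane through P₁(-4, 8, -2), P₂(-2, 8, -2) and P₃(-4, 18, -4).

P₁P₂ = (2, 0, 0) and P₁P₃ = (0, 10, -2), so a normal is n = P₁P₂ × P₁P₃ = (0, 4, 20).
d = |4·25 + 20·(-5) − (-8)| / √(0 + 16 + 400) = |8| / (4√26) = 2/√26.

2/√26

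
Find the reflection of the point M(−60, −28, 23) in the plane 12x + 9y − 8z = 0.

n = (12, 9, −8), |n|² = 289, n·M − 0 = -1156, so t = -1156/289 = -4.
Foot F = M − (-4)·n = (−12, 8, −9); the reflection is 2F − M = (36, 44, −41).

(36, 44, -41)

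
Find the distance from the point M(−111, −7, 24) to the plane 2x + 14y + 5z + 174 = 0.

26/15

Normal vector n = (2, 14, 5), and n·(−111, −7, 24) − (−174) = −26.
|n| = √(4 + 196 + 25) = 15, so the distance is |-26|/15 = 26/15.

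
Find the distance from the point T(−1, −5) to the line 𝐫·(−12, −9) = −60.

39/5

The normal to the line is n = (−12, −9) with |n| = 15.
|n·T − (-60)| = |57 − (-60)| = 117, so the distance is 117/15 = 39/5.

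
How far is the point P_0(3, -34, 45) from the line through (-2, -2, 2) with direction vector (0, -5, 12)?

√194

Direction vector d = (0, -5, 12).
AP = (5, -32, 43); AP·d = 676, |AP|² = 2898, |d|² = 169.
distance² = |AP|² − (AP·d)²/|d|² = 2898 − 456976/169 = 194, so the distance is √194.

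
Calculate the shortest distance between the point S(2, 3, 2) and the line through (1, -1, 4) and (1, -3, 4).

A direction vector is d = (0, -2, 0).
AP = (1, 4, -2), and AP × d = (-4, 0, -2).
|AP × d|² = 20 and |d|² = 4, so the distance is √(20/4) = √5.

√5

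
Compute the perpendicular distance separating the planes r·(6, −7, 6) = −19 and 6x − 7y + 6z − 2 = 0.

With common normal n = (6, −7, 6) (|n| = 11), the distance is |(-19) − 2|/|n| = 21/11.

21/11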